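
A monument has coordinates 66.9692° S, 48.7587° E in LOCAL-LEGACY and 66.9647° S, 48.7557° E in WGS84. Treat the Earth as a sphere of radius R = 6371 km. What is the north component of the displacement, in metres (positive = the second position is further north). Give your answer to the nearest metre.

Δφ = -66.9647° − -66.9692° = +0.0045°; Δλ = 48.7557° − 48.7587° = -0.0030°.
1° along a meridian = πR/180 = 111195 m.
ΔN = Δφ × 111195 = 500.4 m; ΔE = Δλ × 111195 × cos(-66.9692°) = -0.0030 × 111195 × 0.391226 = -130.5 m.

ΔN = 500 m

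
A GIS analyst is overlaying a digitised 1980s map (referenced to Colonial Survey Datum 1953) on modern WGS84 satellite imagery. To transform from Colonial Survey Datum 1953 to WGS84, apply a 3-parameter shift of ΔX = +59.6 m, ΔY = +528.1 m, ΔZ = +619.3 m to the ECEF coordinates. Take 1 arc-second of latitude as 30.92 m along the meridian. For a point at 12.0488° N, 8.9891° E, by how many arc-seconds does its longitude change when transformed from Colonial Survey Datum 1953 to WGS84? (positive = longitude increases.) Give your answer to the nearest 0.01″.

Δλ = 16.94″

sin φ = 0.208745, cos φ = 0.977970, sin λ = 0.156247, cos λ = 0.987718.
East component: ΔE = −sin λ·ΔX + cos λ·ΔY = −(0.156247)(59.6) + (0.987718)(528.1) = 512.30 m.
1° of latitude spans 3600 × 30.92 = 111312 m; at latitude φ, 1° of longitude spans that × cos φ = 108859.8 m, so Δλ = 512.30 / 108859.8 × 3600 = 16.942″.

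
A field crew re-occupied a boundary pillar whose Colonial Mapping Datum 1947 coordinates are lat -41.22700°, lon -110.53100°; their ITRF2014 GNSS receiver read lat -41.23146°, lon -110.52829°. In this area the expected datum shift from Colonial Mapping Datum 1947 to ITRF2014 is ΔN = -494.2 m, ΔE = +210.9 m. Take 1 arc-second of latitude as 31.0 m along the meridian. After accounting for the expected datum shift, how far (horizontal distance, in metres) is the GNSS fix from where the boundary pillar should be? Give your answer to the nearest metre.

17 m

Observed coordinate differences: Δφ = -0.00446°, Δλ = +0.00271°.
Converting to metres (1° lat = 111600 m, cos φ = 0.752104): observed ΔN = -497.7 m, observed ΔE = 227.5 m.
Subtracting the expected shift leaves a residual of -497.7 − (-494.2) = -3.5 m north and 227.5 − (210.9) = 16.6 m east.
Residual distance = √((-3.5)² + 16.6²) = 16.9 m.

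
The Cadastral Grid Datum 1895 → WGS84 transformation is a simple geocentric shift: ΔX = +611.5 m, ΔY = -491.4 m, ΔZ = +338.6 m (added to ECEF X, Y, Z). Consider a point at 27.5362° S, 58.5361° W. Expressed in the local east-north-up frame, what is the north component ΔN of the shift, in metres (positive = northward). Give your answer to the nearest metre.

The local north axis is (−sin φ cos λ, −sin φ sin λ, cos φ), giving ΔN = 147.559 + 193.776 + 300.243 = 641.58 m.

ΔN = 642 m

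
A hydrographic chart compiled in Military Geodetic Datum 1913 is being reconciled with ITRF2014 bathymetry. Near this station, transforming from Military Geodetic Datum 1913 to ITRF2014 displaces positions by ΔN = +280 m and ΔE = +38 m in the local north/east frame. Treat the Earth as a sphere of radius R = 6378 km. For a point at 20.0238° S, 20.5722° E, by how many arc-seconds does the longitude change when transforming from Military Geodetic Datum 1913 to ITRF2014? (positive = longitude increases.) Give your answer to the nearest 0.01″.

Δλ = 1.31″

At latitude -20.0238°, cos φ = 0.939550.
One radian of longitude at latitude φ spans R cos φ, so Δλ = ΔE / (R cos φ) = 38.0 / (6378000 × 0.939550) = 6.3413e-06 rad = 1.308″.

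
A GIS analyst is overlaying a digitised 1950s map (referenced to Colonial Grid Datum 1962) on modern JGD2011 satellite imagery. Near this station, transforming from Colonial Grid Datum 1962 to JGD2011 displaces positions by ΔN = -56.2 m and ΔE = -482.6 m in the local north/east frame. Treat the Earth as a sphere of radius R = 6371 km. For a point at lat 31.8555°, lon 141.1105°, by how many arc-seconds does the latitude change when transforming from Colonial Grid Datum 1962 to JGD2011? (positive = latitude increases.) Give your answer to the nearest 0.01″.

On a sphere of radius R, 1 rad of latitude = R, so Δφ = ΔN / R = -56.2 / 6371000 = -8.8212e-06 rad = -1.820″.

Δφ = -1.82″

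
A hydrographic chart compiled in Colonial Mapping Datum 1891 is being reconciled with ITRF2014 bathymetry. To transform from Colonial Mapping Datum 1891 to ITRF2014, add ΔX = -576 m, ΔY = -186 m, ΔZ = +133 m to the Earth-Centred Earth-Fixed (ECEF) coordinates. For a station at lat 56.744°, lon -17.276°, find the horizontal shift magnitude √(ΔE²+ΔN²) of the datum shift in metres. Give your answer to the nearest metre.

599 m

At φ = 56.744°, λ = -17.276°: sin φ = 0.836229, cos φ = 0.548381, sin λ = -0.296975, cos λ = 0.954885.
ΔE = −sin λ·ΔX + cos λ·ΔY = −(-0.296975)·(-576) + (0.954885)·(-186) = -348.67 m.
ΔN = −sin φ cos λ·ΔX − sin φ sin λ·ΔY + cos φ·ΔZ = −(0.836229)(0.954885)(-576) − (0.836229)(-0.296975)(-186) + (0.548381)(133) = 486.68 m.
Horizontal magnitude = √(ΔE² + ΔN²) = √((-348.67)² + 486.68²) = 598.69 m.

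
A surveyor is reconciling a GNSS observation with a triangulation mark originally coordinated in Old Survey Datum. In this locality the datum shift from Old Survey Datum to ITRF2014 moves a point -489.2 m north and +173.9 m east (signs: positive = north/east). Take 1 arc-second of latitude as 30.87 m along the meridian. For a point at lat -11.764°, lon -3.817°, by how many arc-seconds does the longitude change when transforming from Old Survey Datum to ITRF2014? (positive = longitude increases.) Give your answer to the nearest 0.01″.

Δλ = 5.75″

At latitude -11.764°, cos φ = 0.978996.
1″ of longitude at this latitude = 30.87 × cos φ = 30.2216 m, so Δλ = 173.9 / 30.2216 = 5.754″.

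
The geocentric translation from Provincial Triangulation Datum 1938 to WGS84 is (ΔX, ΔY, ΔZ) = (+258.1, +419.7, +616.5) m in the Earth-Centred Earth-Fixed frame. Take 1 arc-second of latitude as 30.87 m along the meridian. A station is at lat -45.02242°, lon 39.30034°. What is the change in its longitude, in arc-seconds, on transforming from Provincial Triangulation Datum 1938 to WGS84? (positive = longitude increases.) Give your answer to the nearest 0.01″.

sin φ = -0.707383, cos φ = 0.706830, sin λ = 0.633385, cos λ = 0.773836.
East component: ΔE = −sin λ·ΔX + cos λ·ΔY = −(0.633385)(258.1) + (0.773836)(419.7) = 161.30 m.
1° of latitude spans 3600 × 30.87 = 111132 m; at latitude φ, 1° of longitude spans that × cos φ = 78551.4 m, so Δλ = 161.30 / 78551.4 × 3600 = 7.392″.

Δλ = 7.39″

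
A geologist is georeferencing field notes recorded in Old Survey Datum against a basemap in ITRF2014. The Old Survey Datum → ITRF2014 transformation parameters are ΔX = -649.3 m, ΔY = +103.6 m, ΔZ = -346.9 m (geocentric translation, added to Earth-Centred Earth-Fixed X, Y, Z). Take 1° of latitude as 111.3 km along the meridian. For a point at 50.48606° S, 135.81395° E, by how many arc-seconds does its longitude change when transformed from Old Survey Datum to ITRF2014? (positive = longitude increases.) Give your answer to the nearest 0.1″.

sin φ = -0.771470, cos φ = 0.636266, sin λ = 0.696991, cos λ = -0.717080.
East component: ΔE = −sin λ·ΔX + cos λ·ΔY = −(0.696991)(-649.3) + (-0.717080)(103.6) = 378.27 m.
1° of latitude spans 111300 m; at latitude φ, 1° of longitude spans that × cos φ = 70816.4 m, so Δλ = 378.27 / 70816.4 × 3600 = 19.229″.

Δλ = 19.2″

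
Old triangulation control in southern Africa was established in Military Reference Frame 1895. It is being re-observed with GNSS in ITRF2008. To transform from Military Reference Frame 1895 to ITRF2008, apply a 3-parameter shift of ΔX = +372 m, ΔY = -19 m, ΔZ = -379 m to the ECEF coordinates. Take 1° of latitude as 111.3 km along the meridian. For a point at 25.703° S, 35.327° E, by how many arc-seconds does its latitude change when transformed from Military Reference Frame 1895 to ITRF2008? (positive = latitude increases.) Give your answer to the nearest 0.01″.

Δφ = -6.94″

sin φ = -0.433706, cos φ = 0.901054, sin λ = 0.578242, cos λ = 0.815865.
North component: ΔN = −sin φ cos λ·ΔX − sin φ sin λ·ΔY + cos φ·ΔZ = −(-0.433706)(0.815865)(372) − (-0.433706)(0.578242)(-19) + (0.901054)(-379) = -214.63 m.
1° of latitude spans 111300 m, so Δφ = -214.63 / 111300 × 3600 = -6.942″.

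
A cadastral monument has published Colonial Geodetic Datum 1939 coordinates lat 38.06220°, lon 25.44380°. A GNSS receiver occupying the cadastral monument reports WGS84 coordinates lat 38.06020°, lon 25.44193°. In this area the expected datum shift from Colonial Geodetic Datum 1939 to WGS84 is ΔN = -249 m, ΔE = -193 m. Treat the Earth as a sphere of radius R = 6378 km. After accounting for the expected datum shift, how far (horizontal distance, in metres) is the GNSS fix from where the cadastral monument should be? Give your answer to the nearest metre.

Observed coordinate differences: Δφ = -0.00200°, Δλ = -0.00187°.
Converting to metres (1° lat = 111317 m, cos φ = 0.787342): observed ΔN = -222.6 m, observed ΔE = -163.9 m.
Subtracting the expected shift leaves a residual of -222.6 − (-249) = 26.4 m north and -163.9 − (-193) = 29.1 m east.
Residual distance = √(26.4² + 29.1²) = 39.3 m.

39 m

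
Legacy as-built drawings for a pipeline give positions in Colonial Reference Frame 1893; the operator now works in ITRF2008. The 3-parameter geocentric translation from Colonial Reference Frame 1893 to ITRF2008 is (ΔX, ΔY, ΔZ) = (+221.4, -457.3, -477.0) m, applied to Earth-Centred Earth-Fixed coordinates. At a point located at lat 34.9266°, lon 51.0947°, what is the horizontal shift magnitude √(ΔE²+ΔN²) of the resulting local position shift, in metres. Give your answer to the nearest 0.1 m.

The local east axis at (φ, λ) is (−sin λ, cos λ, 0), so ΔE = −sin(51.0947°)·221.4 + cos(51.0947°)·(-457.3) = -459.49 m.
The local north axis is (−sin φ cos λ, −sin φ sin λ, cos φ), giving ΔN = -79.608 + 203.742 − 391.086 = -266.95 m.
Horizontal magnitude = √(ΔE² + ΔN²) = √((-459.49)² + (-266.95)²) = 531.41 m.

531.4 m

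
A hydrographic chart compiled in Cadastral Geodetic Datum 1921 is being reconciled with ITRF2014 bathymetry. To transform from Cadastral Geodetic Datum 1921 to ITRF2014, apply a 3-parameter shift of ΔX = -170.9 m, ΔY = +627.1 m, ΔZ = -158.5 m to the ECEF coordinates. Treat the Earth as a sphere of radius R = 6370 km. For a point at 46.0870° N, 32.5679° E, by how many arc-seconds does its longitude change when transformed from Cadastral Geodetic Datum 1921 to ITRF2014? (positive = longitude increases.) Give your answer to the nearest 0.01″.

sin φ = 0.720394, cos φ = 0.693565, sin λ = 0.538299, cos λ = 0.842754.
East component: ΔE = −sin λ·ΔX + cos λ·ΔY = −(0.538299)(-170.9) + (0.842754)(627.1) = 620.49 m.
1° of latitude spans πR/180 = 111177 m; at latitude φ, 1° of longitude spans that × cos φ = 77108.8 m, so Δλ = 620.49 / 77108.8 × 3600 = 28.969″.

Δλ = 28.97″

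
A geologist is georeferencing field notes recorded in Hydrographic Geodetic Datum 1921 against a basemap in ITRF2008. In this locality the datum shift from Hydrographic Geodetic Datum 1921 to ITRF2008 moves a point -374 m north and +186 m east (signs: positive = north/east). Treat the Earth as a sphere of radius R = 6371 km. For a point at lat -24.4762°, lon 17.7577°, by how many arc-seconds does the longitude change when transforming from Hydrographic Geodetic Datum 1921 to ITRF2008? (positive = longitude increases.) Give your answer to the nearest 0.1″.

Δλ = 6.6″

At latitude -24.4762°, cos φ = 0.910133.
One radian of longitude at latitude φ spans R cos φ, so Δλ = ΔE / (R cos φ) = 186.0 / (6371000 × 0.910133) = 3.2077e-05 rad = 6.616″.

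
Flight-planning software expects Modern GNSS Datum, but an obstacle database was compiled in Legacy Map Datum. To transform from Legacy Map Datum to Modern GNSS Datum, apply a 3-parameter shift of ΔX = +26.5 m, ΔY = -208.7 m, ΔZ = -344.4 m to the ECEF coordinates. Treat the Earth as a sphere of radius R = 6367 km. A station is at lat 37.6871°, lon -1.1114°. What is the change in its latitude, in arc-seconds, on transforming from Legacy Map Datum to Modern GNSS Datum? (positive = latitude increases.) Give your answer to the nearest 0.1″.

Δφ = -9.4″

sin φ = 0.611349, cos φ = 0.791361, sin λ = -0.019396, cos λ = 0.999812.
North component: ΔN = −sin φ cos λ·ΔX − sin φ sin λ·ΔY + cos φ·ΔZ = −(0.611349)(0.999812)(26.5) − (0.611349)(-0.019396)(-208.7) + (0.791361)(-344.4) = -291.22 m.
1° of latitude spans πR/180 = 111125 m, so Δφ = -291.22 / 111125 × 3600 = -9.434″.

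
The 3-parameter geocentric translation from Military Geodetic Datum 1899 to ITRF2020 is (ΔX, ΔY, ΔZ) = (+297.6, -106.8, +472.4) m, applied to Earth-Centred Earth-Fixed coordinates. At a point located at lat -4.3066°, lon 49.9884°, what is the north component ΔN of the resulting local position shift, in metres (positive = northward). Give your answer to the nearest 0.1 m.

ΔN = 479.3 m

At φ = -4.3066°, λ = 49.9884°: sin φ = -0.075094, cos φ = 0.997176, sin λ = 0.765914, cos λ = 0.642943.
ΔN = −sin φ cos λ·ΔX − sin φ sin λ·ΔY + cos φ·ΔZ = −(-0.075094)(0.642943)(297.6) − (-0.075094)(0.765914)(-106.8) + (0.997176)(472.4) = 479.29 m.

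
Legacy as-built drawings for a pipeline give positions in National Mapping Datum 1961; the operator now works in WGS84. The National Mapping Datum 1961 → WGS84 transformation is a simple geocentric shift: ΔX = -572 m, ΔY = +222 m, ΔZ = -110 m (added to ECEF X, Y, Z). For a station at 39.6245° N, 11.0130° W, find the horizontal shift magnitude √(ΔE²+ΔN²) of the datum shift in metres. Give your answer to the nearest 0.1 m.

319.4 m

At φ = 39.6245°, λ = -11.0130°: sin φ = 0.637753, cos φ = 0.770241, sin λ = -0.191032, cos λ = 0.981584.
ΔE = −sin λ·ΔX + cos λ·ΔY = −(-0.191032)·(-572) + (0.981584)·(222) = 108.64 m.
ΔN = −sin φ cos λ·ΔX − sin φ sin λ·ΔY + cos φ·ΔZ = −(0.637753)(0.981584)(-572) − (0.637753)(-0.191032)(222) + (0.770241)(-110) = 300.40 m.
Horizontal magnitude = √(ΔE² + ΔN²) = √(108.64² + 300.40²) = 319.44 m.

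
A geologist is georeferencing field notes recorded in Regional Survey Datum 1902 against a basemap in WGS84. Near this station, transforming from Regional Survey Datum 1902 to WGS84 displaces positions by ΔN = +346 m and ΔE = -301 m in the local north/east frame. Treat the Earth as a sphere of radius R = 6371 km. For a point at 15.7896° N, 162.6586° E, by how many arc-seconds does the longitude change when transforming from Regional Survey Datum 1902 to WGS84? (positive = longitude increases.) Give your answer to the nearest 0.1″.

At latitude 15.7896°, cos φ = 0.962267.
One radian of longitude at latitude φ spans R cos φ, so Δλ = ΔE / (R cos φ) = -301.0 / (6371000 × 0.962267) = -4.9098e-05 rad = -10.127″.

Δλ = -10.1″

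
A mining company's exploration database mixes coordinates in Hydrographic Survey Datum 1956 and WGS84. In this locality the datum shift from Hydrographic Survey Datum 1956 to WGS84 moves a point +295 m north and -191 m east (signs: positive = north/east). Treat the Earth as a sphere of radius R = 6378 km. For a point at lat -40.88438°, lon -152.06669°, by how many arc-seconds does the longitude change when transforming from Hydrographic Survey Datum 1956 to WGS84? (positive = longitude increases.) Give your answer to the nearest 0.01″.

Δλ = -8.17″

At latitude -40.88438°, cos φ = 0.756032.
One radian of longitude at latitude φ spans R cos φ, so Δλ = ΔE / (R cos φ) = -191.0 / (6378000 × 0.756032) = -3.9610e-05 rad = -8.170″.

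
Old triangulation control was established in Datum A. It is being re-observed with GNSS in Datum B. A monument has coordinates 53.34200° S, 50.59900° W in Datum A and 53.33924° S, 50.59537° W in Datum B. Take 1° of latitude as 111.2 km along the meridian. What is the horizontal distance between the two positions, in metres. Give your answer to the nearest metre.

390 m

Δφ = -53.33924° − -53.34200° = +0.00276°; Δλ = -50.59537° − -50.59900° = +0.00363°.
ΔN = Δφ × 111200 = 306.9 m; ΔE = Δλ × 111200 × cos(-53.34200°) = +0.00363 × 111200 × 0.597037 = 241.0 m.
Distance = √(ΔE² + ΔN²) = √(241.0² + 306.9²) = 390.2 m.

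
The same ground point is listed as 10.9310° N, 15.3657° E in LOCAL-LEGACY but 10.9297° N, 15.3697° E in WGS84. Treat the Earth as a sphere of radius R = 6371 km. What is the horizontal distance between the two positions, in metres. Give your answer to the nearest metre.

Δφ = 10.9297° − 10.9310° = -0.0013°; Δλ = 15.3697° − 15.3657° = +0.0040°.
1° along a meridian = πR/180 = 111195 m.
ΔN = Δφ × 111195 = -144.6 m; ΔE = Δλ × 111195 × cos(10.9310°) = +0.0040 × 111195 × 0.981856 = 436.7 m.
Distance = √(ΔE² + ΔN²) = √(436.7² + (-144.6)²) = 460.0 m.

460 m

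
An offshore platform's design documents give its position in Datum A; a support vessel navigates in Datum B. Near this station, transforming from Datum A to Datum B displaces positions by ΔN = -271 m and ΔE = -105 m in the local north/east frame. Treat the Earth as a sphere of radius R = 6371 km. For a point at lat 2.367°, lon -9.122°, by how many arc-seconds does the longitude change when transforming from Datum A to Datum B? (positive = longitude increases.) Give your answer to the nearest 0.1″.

At latitude 2.367°, cos φ = 0.999147.
One radian of longitude at latitude φ spans R cos φ, so Δλ = ΔE / (R cos φ) = -105.0 / (6371000 × 0.999147) = -1.6495e-05 rad = -3.402″.

Δλ = -3.4″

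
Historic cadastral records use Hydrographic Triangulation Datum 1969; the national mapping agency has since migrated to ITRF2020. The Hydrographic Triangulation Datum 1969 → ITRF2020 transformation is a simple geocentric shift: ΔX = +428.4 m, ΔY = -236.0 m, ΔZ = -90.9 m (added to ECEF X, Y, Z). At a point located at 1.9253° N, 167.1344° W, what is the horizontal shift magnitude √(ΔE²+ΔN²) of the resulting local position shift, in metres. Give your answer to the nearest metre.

The local east axis at (φ, λ) is (−sin λ, cos λ, 0), so ΔE = −sin(-167.1344°)·428.4 + cos(-167.1344°)·(-236.0) = 325.46 m.
The local north axis is (−sin φ cos λ, −sin φ sin λ, cos φ), giving ΔN = 14.031 − 1.765 − 90.849 = -78.58 m.
Horizontal magnitude = √(ΔE² + ΔN²) = √(325.46² + (-78.58)²) = 334.82 m.

335 m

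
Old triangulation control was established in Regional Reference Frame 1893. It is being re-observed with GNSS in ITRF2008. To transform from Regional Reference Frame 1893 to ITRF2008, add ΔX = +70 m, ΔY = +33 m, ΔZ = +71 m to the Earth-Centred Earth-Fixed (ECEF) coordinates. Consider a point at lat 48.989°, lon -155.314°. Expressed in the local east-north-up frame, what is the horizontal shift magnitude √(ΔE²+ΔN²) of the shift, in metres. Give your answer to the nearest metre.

105 m

The local east axis at (φ, λ) is (−sin λ, cos λ, 0), so ΔE = −sin(-155.314°)·70 + cos(-155.314°)·33 = -0.75 m.
The local north axis is (−sin φ cos λ, −sin φ sin λ, cos φ), giving ΔN = 47.994 + 10.400 + 46.590 = 104.98 m.
Horizontal magnitude = √(ΔE² + ΔN²) = √((-0.75)² + 104.98²) = 104.99 m.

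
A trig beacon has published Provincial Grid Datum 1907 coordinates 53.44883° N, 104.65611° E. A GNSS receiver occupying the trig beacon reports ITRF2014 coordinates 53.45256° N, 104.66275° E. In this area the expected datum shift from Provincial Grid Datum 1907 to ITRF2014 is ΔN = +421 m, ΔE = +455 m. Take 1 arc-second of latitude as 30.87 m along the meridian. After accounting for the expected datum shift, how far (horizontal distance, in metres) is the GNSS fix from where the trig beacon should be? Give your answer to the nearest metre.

Observed coordinate differences: Δφ = +0.00373°, Δλ = +0.00664°.
Converting to metres (1° lat = 111132 m, cos φ = 0.595540): observed ΔN = 414.5 m, observed ΔE = 439.5 m.
Subtracting the expected shift leaves a residual of 414.5 − (421) = -6.5 m north and 439.5 − (455) = -15.5 m east.
Residual distance = √((-6.5)² + (-15.5)²) = 16.8 m.

17 m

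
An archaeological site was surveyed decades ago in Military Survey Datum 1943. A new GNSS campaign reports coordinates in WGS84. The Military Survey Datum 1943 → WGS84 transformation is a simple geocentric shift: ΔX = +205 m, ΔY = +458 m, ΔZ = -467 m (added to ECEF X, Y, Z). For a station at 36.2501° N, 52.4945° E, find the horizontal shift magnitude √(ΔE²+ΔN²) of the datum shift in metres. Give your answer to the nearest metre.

At φ = 36.2501°, λ = 52.4945°: sin φ = 0.591311, cos φ = 0.806444, sin λ = 0.793295, cos λ = 0.608838.
ΔE = −sin λ·ΔX + cos λ·ΔY = −(0.793295)·(205) + (0.608838)·(458) = 116.22 m.
ΔN = −sin φ cos λ·ΔX − sin φ sin λ·ΔY + cos φ·ΔZ = −(0.591311)(0.608838)(205) − (0.591311)(0.793295)(458) + (0.806444)(-467) = -665.25 m.
Horizontal magnitude = √(ΔE² + ΔN²) = √(116.22² + (-665.25)²) = 675.33 m.

675 m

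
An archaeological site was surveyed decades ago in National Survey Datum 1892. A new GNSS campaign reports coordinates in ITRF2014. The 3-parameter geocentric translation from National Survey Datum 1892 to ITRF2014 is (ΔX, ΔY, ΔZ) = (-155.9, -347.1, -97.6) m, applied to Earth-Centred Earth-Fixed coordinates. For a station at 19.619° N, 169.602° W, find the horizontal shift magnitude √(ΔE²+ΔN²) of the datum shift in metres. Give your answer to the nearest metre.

354 m

The local east axis at (φ, λ) is (−sin λ, cos λ, 0), so ΔE = −sin(-169.602°)·(-155.9) + cos(-169.602°)·(-347.1) = 313.26 m.
The local north axis is (−sin φ cos λ, −sin φ sin λ, cos φ), giving ΔN = -51.486 − 21.034 − 91.934 = -164.45 m.
Horizontal magnitude = √(ΔE² + ΔN²) = √(313.26² + (-164.45)²) = 353.81 m.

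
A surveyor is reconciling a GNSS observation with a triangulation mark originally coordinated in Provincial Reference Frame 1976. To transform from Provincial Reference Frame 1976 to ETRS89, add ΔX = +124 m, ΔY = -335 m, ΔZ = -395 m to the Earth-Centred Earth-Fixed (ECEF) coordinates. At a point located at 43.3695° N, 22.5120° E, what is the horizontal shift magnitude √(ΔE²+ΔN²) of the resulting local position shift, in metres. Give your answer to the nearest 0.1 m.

The local east axis at (φ, λ) is (−sin λ, cos λ, 0), so ΔE = −sin(22.5120°)·124 + cos(22.5120°)·(-335) = -356.95 m.
The local north axis is (−sin φ cos λ, −sin φ sin λ, cos φ), giving ΔN = -78.662 + 88.079 − 287.141 = -277.72 m.
Horizontal magnitude = √(ΔE² + ΔN²) = √((-356.95)² + (-277.72)²) = 452.27 m.

452.3 m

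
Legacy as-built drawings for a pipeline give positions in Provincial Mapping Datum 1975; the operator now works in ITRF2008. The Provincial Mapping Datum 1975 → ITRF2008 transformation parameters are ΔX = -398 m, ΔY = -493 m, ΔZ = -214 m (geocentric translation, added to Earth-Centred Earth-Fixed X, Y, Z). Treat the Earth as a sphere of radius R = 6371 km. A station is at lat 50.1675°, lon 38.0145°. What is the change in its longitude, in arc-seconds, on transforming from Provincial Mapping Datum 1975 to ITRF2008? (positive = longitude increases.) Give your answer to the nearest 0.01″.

Δλ = -7.24″

sin φ = 0.767920, cos φ = 0.640545, sin λ = 0.615861, cos λ = 0.787855.
East component: ΔE = −sin λ·ΔX + cos λ·ΔY = −(0.615861)(-398) + (0.787855)(-493) = -143.30 m.
1° of latitude spans πR/180 = 111195 m; at latitude φ, 1° of longitude spans that × cos φ = 71225.4 m, so Δλ = -143.30 / 71225.4 × 3600 = -7.243″.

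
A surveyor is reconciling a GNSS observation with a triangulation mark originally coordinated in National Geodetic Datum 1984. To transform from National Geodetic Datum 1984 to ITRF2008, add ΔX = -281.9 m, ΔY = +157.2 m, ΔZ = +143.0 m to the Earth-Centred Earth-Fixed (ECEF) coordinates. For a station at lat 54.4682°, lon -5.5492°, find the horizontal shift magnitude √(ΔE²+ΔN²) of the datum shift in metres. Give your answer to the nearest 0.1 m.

348.6 m

The local east axis at (φ, λ) is (−sin λ, cos λ, 0), so ΔE = −sin(-5.5492°)·(-281.9) + cos(-5.5492°)·157.2 = 129.20 m.
The local north axis is (−sin φ cos λ, −sin φ sin λ, cos φ), giving ΔN = 228.333 + 12.371 + 83.105 = 323.81 m.
Horizontal magnitude = √(ΔE² + ΔN²) = √(129.20² + 323.81²) = 348.63 m.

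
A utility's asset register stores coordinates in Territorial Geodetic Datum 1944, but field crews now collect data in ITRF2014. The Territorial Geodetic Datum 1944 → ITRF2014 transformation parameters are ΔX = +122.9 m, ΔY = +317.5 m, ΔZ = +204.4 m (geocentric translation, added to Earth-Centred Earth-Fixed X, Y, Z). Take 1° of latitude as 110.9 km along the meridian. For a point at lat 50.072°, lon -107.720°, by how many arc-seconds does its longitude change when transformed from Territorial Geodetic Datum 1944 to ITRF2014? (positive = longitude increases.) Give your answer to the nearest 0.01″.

sin φ = 0.766852, cos φ = 0.641824, sin λ = -0.952555, cos λ = -0.304366.
East component: ΔE = −sin λ·ΔX + cos λ·ΔY = −(-0.952555)(122.9) + (-0.304366)(317.5) = 20.43 m.
1° of latitude spans 110900 m; at latitude φ, 1° of longitude spans that × cos φ = 71178.3 m, so Δλ = 20.43 / 71178.3 × 3600 = 1.033″.

Δλ = 1.03″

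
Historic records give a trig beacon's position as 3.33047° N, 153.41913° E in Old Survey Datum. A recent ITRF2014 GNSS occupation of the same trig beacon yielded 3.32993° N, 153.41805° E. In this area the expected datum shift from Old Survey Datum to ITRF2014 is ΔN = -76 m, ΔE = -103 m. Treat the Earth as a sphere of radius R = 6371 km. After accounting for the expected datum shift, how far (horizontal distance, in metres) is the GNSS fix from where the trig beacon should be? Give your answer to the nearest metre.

23 m

Observed coordinate differences: Δφ = -0.00054°, Δλ = -0.00108°.
Converting to metres (1° lat = 111195 m, cos φ = 0.998311): observed ΔN = -60.0 m, observed ΔE = -119.9 m.
Subtracting the expected shift leaves a residual of -60.0 − (-76) = 16.0 m north and -119.9 − (-103) = -16.9 m east.
Residual distance = √(16.0² + (-16.9)²) = 23.2 m.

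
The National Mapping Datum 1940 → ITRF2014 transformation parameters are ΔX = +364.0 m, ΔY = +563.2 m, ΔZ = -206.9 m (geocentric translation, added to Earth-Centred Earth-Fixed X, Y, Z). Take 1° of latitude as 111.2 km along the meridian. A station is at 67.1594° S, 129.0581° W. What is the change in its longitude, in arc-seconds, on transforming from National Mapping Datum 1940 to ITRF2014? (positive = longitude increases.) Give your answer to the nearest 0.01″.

sin φ = -0.921588, cos φ = 0.388169, sin λ = -0.776507, cos λ = -0.630108.
East component: ΔE = −sin λ·ΔX + cos λ·ΔY = −(-0.776507)(364.0) + (-0.630108)(563.2) = -72.23 m.
1° of latitude spans 111200 m; at latitude φ, 1° of longitude spans that × cos φ = 43164.4 m, so Δλ = -72.23 / 43164.4 × 3600 = -6.024″.

Δλ = -6.02″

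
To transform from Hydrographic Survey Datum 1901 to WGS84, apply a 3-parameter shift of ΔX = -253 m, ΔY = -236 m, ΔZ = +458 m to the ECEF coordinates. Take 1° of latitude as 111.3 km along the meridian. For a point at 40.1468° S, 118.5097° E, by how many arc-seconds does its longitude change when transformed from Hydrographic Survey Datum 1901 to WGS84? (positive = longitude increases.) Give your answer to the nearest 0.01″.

sin φ = -0.644748, cos φ = 0.764395, sin λ = 0.878736, cos λ = -0.477308.
East component: ΔE = −sin λ·ΔX + cos λ·ΔY = −(0.878736)(-253) + (-0.477308)(-236) = 334.96 m.
1° of latitude spans 111300 m; at latitude φ, 1° of longitude spans that × cos φ = 85077.2 m, so Δλ = 334.96 / 85077.2 × 3600 = 14.174″.

Δλ = 14.17″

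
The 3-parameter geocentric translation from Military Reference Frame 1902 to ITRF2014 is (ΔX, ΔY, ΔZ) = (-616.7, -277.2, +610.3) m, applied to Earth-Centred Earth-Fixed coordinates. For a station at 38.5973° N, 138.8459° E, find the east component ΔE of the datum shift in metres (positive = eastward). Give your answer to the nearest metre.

At φ = 38.5973°, λ = 138.8459°: sin φ = 0.623843, cos φ = 0.781550, sin λ = 0.658086, cos λ = -0.752942.
ΔE = −sin λ·ΔX + cos λ·ΔY = −(0.658086)·(-616.7) + (-0.752942)·(-277.2) = 614.56 m.

ΔE = 615 m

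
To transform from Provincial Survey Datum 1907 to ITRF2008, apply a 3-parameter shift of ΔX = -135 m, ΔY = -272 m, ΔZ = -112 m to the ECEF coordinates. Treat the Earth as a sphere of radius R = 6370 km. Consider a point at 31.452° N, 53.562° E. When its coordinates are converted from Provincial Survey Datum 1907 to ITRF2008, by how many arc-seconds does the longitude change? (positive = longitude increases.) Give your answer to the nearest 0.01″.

Δλ = -2.01″

sin φ = 0.521784, cos φ = 0.853078, sin λ = 0.804500, cos λ = 0.593953.
East component: ΔE = −sin λ·ΔX + cos λ·ΔY = −(0.804500)(-135) + (0.593953)(-272) = -52.95 m.
1° of latitude spans πR/180 = 111177 m; at latitude φ, 1° of longitude spans that × cos φ = 94843.0 m, so Δλ = -52.95 / 94843.0 × 3600 = -2.010″.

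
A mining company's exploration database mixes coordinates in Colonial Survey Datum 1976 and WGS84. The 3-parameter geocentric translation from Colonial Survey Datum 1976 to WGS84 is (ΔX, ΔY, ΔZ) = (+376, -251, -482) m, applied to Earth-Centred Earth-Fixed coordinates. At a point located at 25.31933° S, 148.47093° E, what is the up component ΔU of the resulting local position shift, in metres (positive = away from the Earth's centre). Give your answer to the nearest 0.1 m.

The local up (radial) axis is (cos φ cos λ, cos φ sin λ, sin φ), giving ΔU = -289.706 − 118.647 + 206.133 = -202.22 m.

ΔU = -202.2 m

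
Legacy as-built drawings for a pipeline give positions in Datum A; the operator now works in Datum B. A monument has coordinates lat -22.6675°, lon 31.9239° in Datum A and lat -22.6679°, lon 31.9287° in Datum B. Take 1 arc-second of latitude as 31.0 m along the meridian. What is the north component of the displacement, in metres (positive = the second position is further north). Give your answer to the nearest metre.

ΔN = -45 m

Δφ = -22.6679° − -22.6675° = -0.0004°; Δλ = 31.9287° − 31.9239° = +0.0048°.
1° of latitude = 3600 × 31.00 = 111600 m.
ΔN = Δφ × 111600 = -44.6 m; ΔE = Δλ × 111600 × cos(-22.6675°) = +0.0048 × 111600 × 0.922757 = 494.3 m.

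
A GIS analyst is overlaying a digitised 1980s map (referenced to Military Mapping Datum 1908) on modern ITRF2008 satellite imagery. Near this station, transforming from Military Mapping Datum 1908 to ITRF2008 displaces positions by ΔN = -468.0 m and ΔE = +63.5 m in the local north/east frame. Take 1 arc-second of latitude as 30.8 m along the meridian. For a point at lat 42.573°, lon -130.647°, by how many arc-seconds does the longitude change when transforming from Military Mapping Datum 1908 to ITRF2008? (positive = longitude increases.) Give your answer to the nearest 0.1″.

Δλ = 2.8″

At latitude 42.573°, cos φ = 0.736416.
1″ of longitude at this latitude = 30.80 × cos φ = 22.6816 m, so Δλ = 63.5 / 22.6816 = 2.800″.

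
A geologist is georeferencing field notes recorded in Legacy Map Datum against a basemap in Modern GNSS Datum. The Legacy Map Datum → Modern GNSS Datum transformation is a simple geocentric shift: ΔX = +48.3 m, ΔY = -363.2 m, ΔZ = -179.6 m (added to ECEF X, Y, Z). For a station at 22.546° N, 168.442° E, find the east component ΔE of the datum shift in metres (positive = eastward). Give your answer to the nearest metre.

ΔE = 346 m

The local east axis at (φ, λ) is (−sin λ, cos λ, 0), so ΔE = −sin(168.442°)·48.3 + cos(168.442°)·(-363.2) = 346.16 m.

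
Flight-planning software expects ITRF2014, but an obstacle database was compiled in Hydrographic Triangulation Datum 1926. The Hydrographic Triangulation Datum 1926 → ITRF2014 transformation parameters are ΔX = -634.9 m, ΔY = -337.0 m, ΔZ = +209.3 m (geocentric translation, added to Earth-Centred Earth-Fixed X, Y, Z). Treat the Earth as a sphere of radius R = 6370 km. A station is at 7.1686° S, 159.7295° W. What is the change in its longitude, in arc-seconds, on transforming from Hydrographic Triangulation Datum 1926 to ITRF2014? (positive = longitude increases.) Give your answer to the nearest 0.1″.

Δλ = 3.1″

sin φ = -0.124790, cos φ = 0.992183, sin λ = -0.346453, cos λ = -0.938067.
East component: ΔE = −sin λ·ΔX + cos λ·ΔY = −(-0.346453)(-634.9) + (-0.938067)(-337.0) = 96.17 m.
1° of latitude spans πR/180 = 111177 m; at latitude φ, 1° of longitude spans that × cos φ = 110308.4 m, so Δλ = 96.17 / 110308.4 × 3600 = 3.138″.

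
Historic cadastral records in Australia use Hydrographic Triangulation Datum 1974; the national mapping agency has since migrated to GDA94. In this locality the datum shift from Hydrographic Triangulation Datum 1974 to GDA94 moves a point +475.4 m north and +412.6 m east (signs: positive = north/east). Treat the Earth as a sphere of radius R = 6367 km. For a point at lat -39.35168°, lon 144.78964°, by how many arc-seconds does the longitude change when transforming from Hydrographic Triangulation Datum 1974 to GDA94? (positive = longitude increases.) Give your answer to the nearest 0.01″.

Δλ = 17.29″

At latitude -39.35168°, cos φ = 0.773269.
One radian of longitude at latitude φ spans R cos φ, so Δλ = ΔE / (R cos φ) = 412.6 / (6367000 × 0.773269) = 8.3804e-05 rad = 17.286″.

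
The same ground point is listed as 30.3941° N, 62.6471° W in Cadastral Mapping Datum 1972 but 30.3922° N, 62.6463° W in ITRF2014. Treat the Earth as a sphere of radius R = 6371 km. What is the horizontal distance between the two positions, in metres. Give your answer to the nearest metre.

Δφ = 30.3922° − 30.3941° = -0.0019°; Δλ = -62.6463° − -62.6471° = +0.0008°.
1° along a meridian = πR/180 = 111195 m.
ΔN = Δφ × 111195 = -211.3 m; ΔE = Δλ × 111195 × cos(30.3941°) = +0.0008 × 111195 × 0.862566 = 76.7 m.
Distance = √(ΔE² + ΔN²) = √(76.7² + (-211.3)²) = 224.8 m.

225 m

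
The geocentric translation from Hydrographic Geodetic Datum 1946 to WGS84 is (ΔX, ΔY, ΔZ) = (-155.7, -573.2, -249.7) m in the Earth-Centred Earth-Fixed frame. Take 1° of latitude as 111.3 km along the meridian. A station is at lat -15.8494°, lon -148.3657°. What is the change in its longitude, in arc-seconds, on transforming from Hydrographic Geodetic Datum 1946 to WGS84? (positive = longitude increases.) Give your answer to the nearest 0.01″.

sin φ = -0.273110, cos φ = 0.961983, sin λ = -0.524496, cos λ = -0.851413.
East component: ΔE = −sin λ·ΔX + cos λ·ΔY = −(-0.524496)(-155.7) + (-0.851413)(-573.2) = 406.37 m.
1° of latitude spans 111300 m; at latitude φ, 1° of longitude spans that × cos φ = 107068.7 m, so Δλ = 406.37 / 107068.7 × 3600 = 13.663″.

Δλ = 13.66″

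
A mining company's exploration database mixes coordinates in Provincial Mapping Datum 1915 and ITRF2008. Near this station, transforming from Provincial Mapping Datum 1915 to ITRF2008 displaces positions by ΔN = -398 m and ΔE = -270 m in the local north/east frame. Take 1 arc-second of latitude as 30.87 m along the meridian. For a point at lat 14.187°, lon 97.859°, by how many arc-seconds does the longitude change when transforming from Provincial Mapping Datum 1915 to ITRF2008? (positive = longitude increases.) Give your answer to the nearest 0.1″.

Δλ = -9.0″

At latitude 14.187°, cos φ = 0.969501.
1″ of longitude at this latitude = 30.87 × cos φ = 29.9285 m, so Δλ = -270.0 / 29.9285 = -9.022″.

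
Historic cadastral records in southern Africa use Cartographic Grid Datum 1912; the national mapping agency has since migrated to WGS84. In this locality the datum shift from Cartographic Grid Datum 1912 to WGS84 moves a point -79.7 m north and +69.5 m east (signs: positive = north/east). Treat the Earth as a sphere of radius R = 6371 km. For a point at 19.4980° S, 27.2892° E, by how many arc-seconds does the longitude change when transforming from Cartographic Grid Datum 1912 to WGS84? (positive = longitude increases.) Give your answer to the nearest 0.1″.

Δλ = 2.4″

At latitude -19.4980°, cos φ = 0.942653.
One radian of longitude at latitude φ spans R cos φ, so Δλ = ΔE / (R cos φ) = 69.5 / (6371000 × 0.942653) = 1.1572e-05 rad = 2.387″.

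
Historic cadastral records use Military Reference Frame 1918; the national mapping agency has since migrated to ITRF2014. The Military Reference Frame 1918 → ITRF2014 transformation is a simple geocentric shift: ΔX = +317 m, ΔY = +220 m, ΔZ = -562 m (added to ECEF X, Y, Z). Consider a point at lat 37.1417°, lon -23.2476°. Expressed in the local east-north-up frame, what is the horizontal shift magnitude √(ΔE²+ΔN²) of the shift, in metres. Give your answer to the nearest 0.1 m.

At φ = 37.1417°, λ = -23.2476°: sin φ = 0.603788, cos φ = 0.797145, sin λ = -0.394705, cos λ = 0.918808.
ΔE = −sin λ·ΔX + cos λ·ΔY = −(-0.394705)·(317) + (0.918808)·(220) = 327.26 m.
ΔN = −sin φ cos λ·ΔX − sin φ sin λ·ΔY + cos φ·ΔZ = −(0.603788)(0.918808)(317) − (0.603788)(-0.394705)(220) + (0.797145)(-562) = -571.43 m.
Horizontal magnitude = √(ΔE² + ΔN²) = √(327.26² + (-571.43)²) = 658.50 m.

658.5 m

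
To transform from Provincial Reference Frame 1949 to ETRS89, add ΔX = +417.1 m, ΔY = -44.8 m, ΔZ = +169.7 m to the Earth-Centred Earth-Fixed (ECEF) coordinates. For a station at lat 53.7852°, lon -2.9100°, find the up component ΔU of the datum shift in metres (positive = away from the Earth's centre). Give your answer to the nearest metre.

ΔU = 384 m

At φ = 53.7852°, λ = -2.9100°: sin φ = 0.806808, cos φ = 0.590814, sin λ = -0.050767, cos λ = 0.998711.
ΔU = cos φ cos λ·ΔX + cos φ sin λ·ΔY + sin φ·ΔZ = (0.590814)(0.998711)(417.1) + (0.590814)(-0.050767)(-44.8) + (0.806808)(169.7) = 384.37 m.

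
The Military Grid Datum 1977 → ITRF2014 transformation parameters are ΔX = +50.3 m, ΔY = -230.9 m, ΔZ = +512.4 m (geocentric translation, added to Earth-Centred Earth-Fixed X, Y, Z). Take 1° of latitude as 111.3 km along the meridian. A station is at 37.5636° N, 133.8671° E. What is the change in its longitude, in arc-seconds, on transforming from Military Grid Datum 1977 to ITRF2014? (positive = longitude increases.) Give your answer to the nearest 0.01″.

sin φ = 0.609642, cos φ = 0.792677, sin λ = 0.720949, cos λ = -0.692988.
East component: ΔE = −sin λ·ΔX + cos λ·ΔY = −(0.720949)(50.3) + (-0.692988)(-230.9) = 123.75 m.
1° of latitude spans 111300 m; at latitude φ, 1° of longitude spans that × cos φ = 88225.0 m, so Δλ = 123.75 / 88225.0 × 3600 = 5.049″.

Δλ = 5.05″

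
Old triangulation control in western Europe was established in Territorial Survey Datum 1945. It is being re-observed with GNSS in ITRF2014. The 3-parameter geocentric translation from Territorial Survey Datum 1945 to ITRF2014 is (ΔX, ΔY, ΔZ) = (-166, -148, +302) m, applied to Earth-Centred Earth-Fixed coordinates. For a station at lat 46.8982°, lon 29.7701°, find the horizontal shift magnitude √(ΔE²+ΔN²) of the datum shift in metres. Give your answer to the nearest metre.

368 m

At φ = 46.8982°, λ = 29.7701°: sin φ = 0.730141, cos φ = 0.683297, sin λ = 0.496521, cos λ = 0.868025.
ΔE = −sin λ·ΔX + cos λ·ΔY = −(0.496521)·(-166) + (0.868025)·(-148) = -46.05 m.
ΔN = −sin φ cos λ·ΔX − sin φ sin λ·ΔY + cos φ·ΔZ = −(0.730141)(0.868025)(-166) − (0.730141)(0.496521)(-148) + (0.683297)(302) = 365.22 m.
Horizontal magnitude = √(ΔE² + ΔN²) = √((-46.05)² + 365.22²) = 368.11 m.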